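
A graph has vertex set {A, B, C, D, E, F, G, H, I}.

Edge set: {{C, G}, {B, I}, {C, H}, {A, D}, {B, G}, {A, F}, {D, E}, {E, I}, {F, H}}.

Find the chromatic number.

The cycle F-A-D-E-I-B-G-C-H-F has odd length 9, so it cannot be 2-colored; at least 3 colors are needed.
3 colors suffice: A=blue, B=blue, C=green, D=red, E=blue, F=red, G=red, H=blue, I=red. Each edge has distinct colors on its endpoints.

3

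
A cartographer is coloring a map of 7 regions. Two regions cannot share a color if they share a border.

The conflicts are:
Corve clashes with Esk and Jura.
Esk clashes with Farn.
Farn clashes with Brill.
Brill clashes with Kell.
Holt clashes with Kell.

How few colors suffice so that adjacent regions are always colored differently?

2

Brill and Kell conflict, so at least 2 colors are needed.
2 colors suffice: color 1 → {Corve, Farn, Kell}; color 2 → {Esk, Brill, Holt, Jura}. No two conflicting regions share a color.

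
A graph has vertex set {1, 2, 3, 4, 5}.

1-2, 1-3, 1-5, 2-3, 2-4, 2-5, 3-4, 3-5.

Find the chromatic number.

4

1, 2, 3, 5 are pairwise adjacent (a clique of size 4), so at least 4 colors are needed.
A valid assignment using 4 colors: 1=green, 2=blue, 3=red, 4=green, 5=yellow. Each edge has distinct colors on its endpoints.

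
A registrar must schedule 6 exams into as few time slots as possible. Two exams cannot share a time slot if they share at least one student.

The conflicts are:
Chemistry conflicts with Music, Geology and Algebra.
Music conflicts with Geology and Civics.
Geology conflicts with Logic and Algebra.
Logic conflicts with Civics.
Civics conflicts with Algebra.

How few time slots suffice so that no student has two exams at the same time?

Chemistry, Geology, Algebra all conflict with each other, so at least 3 time slots are needed.
3 time slots suffice: Chemistry=3, Music=2, Geology=1, Logic=2, Civics=1, Algebra=2. Every pair that conflicts lands in different time slots.

3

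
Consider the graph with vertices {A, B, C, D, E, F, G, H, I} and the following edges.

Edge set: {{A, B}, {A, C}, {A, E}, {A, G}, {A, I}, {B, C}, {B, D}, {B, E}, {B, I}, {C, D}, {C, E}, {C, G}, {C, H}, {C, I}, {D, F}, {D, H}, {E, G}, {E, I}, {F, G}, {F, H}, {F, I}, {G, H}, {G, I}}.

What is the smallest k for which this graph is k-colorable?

A, C, E, G, I form a clique, so at least 5 colors are needed.
5 colors suffice: color red → {C, F}; color blue → {H, I}; color green → {B, G}; color yellow → {A, D}; color purple → {E}. Every edge joins two different colors.

5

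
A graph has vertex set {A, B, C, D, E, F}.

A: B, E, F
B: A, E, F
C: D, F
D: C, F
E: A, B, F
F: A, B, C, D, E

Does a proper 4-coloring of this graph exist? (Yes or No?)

Yes

The chromatic number is 4. A, B, E, F are pairwise adjacent (a clique of size 4), so at least 4 colors are needed.
One proper 4-coloring: A=2, B=3, C=2, D=3, E=4, F=1.
That is already a proper 4-coloring.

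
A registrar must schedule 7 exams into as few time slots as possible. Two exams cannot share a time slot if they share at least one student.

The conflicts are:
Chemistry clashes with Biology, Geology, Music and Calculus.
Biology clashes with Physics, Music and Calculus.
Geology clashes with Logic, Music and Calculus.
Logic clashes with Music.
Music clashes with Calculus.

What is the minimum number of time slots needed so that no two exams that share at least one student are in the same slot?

Chemistry, Biology, Music, Calculus pairwise conflict, so at least 4 time slots are needed.
4 time slots suffice: Chemistry=2, Biology=3, Geology=3, Physics=1, Logic=2, Music=1, Calculus=4. Every pair that conflicts lands in different time slots.

4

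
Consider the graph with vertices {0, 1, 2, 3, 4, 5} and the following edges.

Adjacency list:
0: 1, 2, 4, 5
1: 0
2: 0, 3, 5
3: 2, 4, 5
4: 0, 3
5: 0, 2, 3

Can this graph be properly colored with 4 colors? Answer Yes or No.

The chromatic number is 3. 2, 3, 5 are pairwise adjacent, so at least 3 colors are needed.
3 colors suffice: color a → {0, 3}; color b → {1, 4, 5}; color c → {2}.
Since 4 ≥ 3, a proper 4-coloring certainly exists.

Yes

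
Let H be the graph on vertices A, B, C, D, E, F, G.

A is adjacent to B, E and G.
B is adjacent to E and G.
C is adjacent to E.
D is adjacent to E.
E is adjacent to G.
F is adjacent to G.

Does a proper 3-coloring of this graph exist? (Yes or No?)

No

A, B, E, G are mutually adjacent (a clique of size 4), so at least 4 colors are needed.
So 3 colors are not enough.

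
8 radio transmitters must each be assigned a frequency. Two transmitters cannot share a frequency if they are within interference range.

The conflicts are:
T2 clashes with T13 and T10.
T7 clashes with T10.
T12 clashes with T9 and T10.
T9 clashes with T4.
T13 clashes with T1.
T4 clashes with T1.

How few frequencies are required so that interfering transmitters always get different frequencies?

The cycle T12-T9-T4-T1-T13-T2-T10-T12 has odd length 7, so it cannot be 2-colored; at least 3 frequencies are needed.
3 frequencies suffice: T2=2, T7=2, T12=2, T9=1, T13=3, T4=2, T1=1, T10=1. No two conflicting transmitters share a frequency.

3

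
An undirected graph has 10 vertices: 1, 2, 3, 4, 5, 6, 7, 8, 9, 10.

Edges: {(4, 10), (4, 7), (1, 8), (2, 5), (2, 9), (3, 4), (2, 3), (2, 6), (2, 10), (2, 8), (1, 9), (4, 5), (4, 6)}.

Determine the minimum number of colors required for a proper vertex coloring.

2

2 and 5 are adjacent, so at least 2 colors are needed.
One proper 2-coloring: 1=a, 2=a, 3=b, 4=a, 5=b, 6=b, 7=b, 8=b, 9=b, 10=b. Each edge has distinct colors on its endpoints.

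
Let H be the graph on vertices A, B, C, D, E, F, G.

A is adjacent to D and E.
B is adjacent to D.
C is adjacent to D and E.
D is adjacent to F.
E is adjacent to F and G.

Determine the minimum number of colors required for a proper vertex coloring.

C and D are adjacent, so at least 2 colors are needed.
A valid assignment using 2 colors: A=2, B=2, C=2, D=1, E=1, F=2, G=2. No two adjacent vertices share a color.

2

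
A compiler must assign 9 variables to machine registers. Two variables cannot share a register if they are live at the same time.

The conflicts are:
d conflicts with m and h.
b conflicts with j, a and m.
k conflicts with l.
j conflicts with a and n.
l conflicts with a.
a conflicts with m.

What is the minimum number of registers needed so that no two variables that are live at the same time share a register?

b, a, m all conflict with each other, so at least 3 registers are needed.
3 registers suffice: d=1, b=3, k=1, j=2, l=2, a=1, m=2, n=1, h=2. Every pair that conflicts lands in different registers.

3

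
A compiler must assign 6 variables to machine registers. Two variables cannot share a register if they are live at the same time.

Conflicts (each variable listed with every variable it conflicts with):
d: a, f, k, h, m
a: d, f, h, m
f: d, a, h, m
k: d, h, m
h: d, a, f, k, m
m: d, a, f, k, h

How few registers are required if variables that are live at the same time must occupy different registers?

d, a, f, h, m pairwise conflict, so at least 5 registers are needed.
Using 5 registers: d=1, a=4, f=5, k=4, h=3, m=2. Every pair that conflicts lands in different registers.

5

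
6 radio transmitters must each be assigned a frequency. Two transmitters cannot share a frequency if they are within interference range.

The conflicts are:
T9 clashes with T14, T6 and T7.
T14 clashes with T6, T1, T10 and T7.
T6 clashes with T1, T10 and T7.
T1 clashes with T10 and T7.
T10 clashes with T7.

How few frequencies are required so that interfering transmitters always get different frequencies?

5

T14, T6, T1, T10, T7 are mutually in conflict, so at least 5 frequencies are needed.
5 frequencies suffice: frequency 1 → {T6}; frequency 2 → {T7}; frequency 3 → {T14}; frequency 4 → {T9, T1}; frequency 5 → {T10}. No two conflicting transmitters share a frequency.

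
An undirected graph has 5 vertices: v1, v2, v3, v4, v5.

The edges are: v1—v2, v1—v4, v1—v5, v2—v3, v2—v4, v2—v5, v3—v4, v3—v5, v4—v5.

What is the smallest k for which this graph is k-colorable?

v2, v3, v4, v5 are mutually adjacent (a clique of size 4), so at least 4 colors are needed.
4 colors suffice: color red → {v4}; color blue → {v5}; color green → {v2}; color yellow → {v1, v3}. Every edge joins two different colors.

4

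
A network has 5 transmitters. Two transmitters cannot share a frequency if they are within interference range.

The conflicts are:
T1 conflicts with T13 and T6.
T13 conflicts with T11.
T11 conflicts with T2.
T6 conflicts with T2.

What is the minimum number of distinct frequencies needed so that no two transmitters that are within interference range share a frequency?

3

The cycle T6-T1-T13-T11-T2-T6 has odd length 5, so it cannot be 2-colored; at least 3 frequencies are needed.
Using 3 frequencies: T1=2, T13=1, T11=2, T6=3, T2=1. No two conflicting transmitters share a frequency.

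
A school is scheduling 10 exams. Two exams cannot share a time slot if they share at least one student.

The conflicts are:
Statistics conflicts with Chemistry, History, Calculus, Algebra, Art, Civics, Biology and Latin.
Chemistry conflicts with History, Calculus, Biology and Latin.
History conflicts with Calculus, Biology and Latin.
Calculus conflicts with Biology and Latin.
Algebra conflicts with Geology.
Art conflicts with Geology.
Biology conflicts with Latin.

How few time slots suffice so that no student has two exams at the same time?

6

Statistics, Chemistry, History, Calculus, Biology, Latin are mutually in conflict, so at least 6 time slots are needed.
6 time slots suffice: time slot 1 → {Statistics, Geology}; time slot 2 → {Calculus, Algebra, Art, Civics}; time slot 3 → {Biology}; time slot 4 → {Latin}; time slot 5 → {Chemistry}; time slot 6 → {History}. No two conflicting exams share a time slot.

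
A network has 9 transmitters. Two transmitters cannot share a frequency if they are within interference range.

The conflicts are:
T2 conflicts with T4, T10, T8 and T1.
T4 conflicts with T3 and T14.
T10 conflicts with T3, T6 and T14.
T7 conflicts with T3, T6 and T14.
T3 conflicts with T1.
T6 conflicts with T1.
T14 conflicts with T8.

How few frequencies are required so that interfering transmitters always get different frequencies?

T7 and T6 conflict, so at least 2 frequencies are needed.
2 frequencies suffice: frequency 1 → {T2, T3, T6, T14}; frequency 2 → {T4, T10, T7, T8, T1}. No two conflicting transmitters share a frequency.

2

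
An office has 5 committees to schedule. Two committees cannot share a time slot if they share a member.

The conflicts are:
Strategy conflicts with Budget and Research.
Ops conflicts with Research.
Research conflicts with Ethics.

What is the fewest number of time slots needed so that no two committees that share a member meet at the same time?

Strategy and Research conflict, so at least 2 time slots are needed.
Using 2 time slots: Strategy=2, Budget=1, Ops=2, Research=1, Ethics=2. No two conflicting committees share a time slot.

2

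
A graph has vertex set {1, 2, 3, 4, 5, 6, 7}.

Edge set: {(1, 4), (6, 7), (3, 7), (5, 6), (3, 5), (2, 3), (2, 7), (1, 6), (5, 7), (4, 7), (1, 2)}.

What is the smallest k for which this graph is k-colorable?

3

2, 3, 7 are pairwise adjacent, so at least 3 colors are needed.
3 colors suffice: 1=red, 2=blue, 3=green, 4=blue, 5=blue, 6=green, 7=red. Each edge has distinct colors on its endpoints.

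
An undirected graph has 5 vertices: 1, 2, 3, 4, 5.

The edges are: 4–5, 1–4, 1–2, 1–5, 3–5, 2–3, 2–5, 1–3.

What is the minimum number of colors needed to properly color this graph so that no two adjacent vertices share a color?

4

1, 2, 3, 5 are mutually adjacent (a clique of size 4), so at least 4 colors are needed.
4 colors suffice: color red → {5}; color blue → {1}; color green → {2, 4}; color yellow → {3}. Every edge joins two different colors.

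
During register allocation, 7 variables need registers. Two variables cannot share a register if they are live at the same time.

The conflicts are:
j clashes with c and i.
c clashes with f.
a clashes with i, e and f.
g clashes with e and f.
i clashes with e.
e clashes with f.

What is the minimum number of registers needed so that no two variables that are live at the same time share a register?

3

g, e, f all conflict with each other, so at least 3 registers are needed.
3 registers suffice: j=2, c=3, a=3, g=3, i=1, e=2, f=1. Every pair that conflicts lands in different registers.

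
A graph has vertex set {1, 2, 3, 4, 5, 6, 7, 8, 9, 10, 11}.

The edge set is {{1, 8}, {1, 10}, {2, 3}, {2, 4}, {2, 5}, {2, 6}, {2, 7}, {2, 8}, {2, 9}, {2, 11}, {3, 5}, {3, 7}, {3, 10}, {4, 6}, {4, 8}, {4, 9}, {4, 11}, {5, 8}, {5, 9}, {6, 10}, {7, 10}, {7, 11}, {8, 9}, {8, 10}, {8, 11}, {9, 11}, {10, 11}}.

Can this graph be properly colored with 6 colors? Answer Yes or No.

Yes

The chromatic number is 5. 2, 4, 8, 9, 11 are mutually adjacent (a clique of size 5), so at least 5 colors are needed.
5 colors suffice: color red → {2, 10}; color blue → {6, 7, 8}; color green → {1, 5, 11}; color yellow → {3, 4}; color purple → {9}.
Since 6 ≥ 5, a proper 6-coloring certainly exists.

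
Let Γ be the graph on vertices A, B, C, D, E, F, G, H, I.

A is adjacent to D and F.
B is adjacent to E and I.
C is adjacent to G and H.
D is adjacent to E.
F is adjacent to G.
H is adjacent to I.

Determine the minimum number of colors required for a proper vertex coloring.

The cycle E-B-I-H-C-G-F-A-D-E has odd length 9, so it cannot be 2-colored; at least 3 colors are needed.
A valid assignment using 3 colors: A=1, B=2, C=1, D=2, E=1, F=2, G=3, H=2, I=1. No two adjacent vertices share a color.

3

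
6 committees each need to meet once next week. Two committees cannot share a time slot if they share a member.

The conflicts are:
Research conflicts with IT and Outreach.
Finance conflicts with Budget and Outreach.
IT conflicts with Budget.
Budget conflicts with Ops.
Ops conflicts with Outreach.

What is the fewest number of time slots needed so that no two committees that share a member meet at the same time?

3

The cycle Ops-Budget-IT-Research-Outreach-Ops has odd length 5, so it cannot be 2-colored; at least 3 time slots are needed.
A valid assignment using 3 time slots: Research=3, Finance=2, IT=2, Budget=1, Ops=2, Outreach=1. No two conflicting committees share a time slot.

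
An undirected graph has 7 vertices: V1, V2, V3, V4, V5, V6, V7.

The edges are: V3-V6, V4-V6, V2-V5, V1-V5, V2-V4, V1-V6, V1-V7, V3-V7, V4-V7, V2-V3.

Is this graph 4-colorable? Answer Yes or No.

Yes

The chromatic number is 3. The cycle V4-V6-V1-V5-V2-V4 has odd length 5, so it cannot be 2-colored; at least 3 colors are needed.
One proper 3-coloring: V1=red, V2=blue, V3=red, V4=red, V5=green, V6=blue, V7=blue.
Since 4 ≥ 3, a proper 4-coloring certainly exists.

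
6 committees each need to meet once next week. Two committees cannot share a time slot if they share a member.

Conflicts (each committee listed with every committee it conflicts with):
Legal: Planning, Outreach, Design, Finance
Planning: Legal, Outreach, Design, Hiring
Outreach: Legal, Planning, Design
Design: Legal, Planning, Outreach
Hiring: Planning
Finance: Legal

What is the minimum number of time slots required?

4

Legal, Planning, Outreach, Design all conflict with each other, so at least 4 time slots are needed.
4 time slots suffice: time slot 1 → {Legal, Hiring}; time slot 2 → {Planning, Finance}; time slot 3 → {Design}; time slot 4 → {Outreach}. No two conflicting committees share a time slot.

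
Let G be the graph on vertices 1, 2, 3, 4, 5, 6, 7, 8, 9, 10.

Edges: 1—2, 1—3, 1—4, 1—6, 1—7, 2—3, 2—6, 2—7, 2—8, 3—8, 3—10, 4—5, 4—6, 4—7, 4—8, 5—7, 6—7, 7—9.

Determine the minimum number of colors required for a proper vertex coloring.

4

1, 4, 6, 7 form a clique, so at least 4 colors are needed.
One proper 4-coloring: 1=b, 2=c, 3=a, 4=c, 5=b, 6=d, 7=a, 8=b, 9=b, 10=b. No two adjacent vertices share a color.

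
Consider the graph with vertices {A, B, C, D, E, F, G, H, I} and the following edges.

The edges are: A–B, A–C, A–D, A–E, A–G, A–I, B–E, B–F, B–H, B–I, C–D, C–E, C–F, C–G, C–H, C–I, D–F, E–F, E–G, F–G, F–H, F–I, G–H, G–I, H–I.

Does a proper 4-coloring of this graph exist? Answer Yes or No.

C, F, G, H, I are mutually adjacent (a clique of size 5), so at least 5 colors are needed.
So 4 colors are not enough.

No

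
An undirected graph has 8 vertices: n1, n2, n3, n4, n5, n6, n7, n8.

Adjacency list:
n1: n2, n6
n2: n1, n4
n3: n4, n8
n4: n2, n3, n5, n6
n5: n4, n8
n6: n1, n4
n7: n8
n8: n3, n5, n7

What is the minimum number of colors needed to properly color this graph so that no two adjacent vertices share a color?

n2 and n4 are adjacent, so at least 2 colors are needed.
2 colors suffice: n1=1, n2=2, n3=2, n4=1, n5=2, n6=2, n7=2, n8=1. Each edge has distinct colors on its endpoints.

2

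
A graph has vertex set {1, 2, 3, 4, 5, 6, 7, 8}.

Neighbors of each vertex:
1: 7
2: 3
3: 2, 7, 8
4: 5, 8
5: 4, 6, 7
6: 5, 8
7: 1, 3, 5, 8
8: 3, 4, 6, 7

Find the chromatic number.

3

3, 7, 8 are pairwise adjacent, so at least 3 colors are needed.
3 colors suffice: color red → {2, 4, 6, 7}; color blue → {1, 5, 8}; color green → {3}. No two adjacent vertices share a color.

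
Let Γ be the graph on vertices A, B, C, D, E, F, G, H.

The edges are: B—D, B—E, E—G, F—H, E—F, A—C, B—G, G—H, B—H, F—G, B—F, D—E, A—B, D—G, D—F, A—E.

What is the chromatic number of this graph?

B, D, E, F, G are pairwise adjacent (a clique of size 5), so at least 5 colors are needed.
5 colors suffice: color red → {B, C}; color blue → {A, G}; color green → {E, H}; color yellow → {F}; color purple → {D}. Every edge joins two different colors.

5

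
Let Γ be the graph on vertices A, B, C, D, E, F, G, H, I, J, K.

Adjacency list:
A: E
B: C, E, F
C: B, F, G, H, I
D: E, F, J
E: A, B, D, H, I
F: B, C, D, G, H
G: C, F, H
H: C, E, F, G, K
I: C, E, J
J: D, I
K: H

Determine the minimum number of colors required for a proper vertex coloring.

4

C, F, G, H form a clique, so at least 4 colors are needed.
4 colors suffice: color 1 → {C, E, J, K}; color 2 → {A, F, I}; color 3 → {B, D, H}; color 4 → {G}. No two adjacent vertices share a color.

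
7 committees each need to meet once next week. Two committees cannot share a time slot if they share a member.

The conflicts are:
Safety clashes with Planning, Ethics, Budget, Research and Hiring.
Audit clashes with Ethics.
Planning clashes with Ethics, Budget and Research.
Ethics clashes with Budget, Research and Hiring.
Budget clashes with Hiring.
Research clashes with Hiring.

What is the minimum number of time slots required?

4

Safety, Planning, Ethics, Budget all conflict with each other, so at least 4 time slots are needed.
4 time slots suffice: time slot 1 → {Ethics}; time slot 2 → {Safety, Audit}; time slot 3 → {Planning, Hiring}; time slot 4 → {Budget, Research}. No two conflicting committees share a time slot.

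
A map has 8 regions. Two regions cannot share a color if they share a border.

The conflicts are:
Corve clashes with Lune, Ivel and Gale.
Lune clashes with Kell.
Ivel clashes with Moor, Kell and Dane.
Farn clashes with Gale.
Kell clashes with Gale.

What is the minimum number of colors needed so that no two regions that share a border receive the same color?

Ivel and Dane conflict, so at least 2 colors are needed.
One proper 2-coloring: Corve=2, Lune=1, Ivel=1, Farn=2, Moor=2, Kell=2, Dane=2, Gale=1. Every pair that conflicts lands in different colors.

2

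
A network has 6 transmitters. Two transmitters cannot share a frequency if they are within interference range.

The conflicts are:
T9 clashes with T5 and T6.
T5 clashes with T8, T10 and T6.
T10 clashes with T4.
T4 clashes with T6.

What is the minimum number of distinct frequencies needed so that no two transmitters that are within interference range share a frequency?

3

T9, T5, T6 are mutually in conflict, so at least 3 frequencies are needed.
Using 3 frequencies: T9=3, T5=1, T8=2, T10=2, T4=1, T6=2. Every pair that conflicts lands in different frequencies.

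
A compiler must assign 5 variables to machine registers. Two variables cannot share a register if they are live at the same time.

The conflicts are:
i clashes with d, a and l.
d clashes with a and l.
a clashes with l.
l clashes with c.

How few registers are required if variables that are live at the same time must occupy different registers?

4

i, d, a, l all conflict with each other, so at least 4 registers are needed.
4 registers suffice: register 1 → {l}; register 2 → {i, c}; register 3 → {d}; register 4 → {a}. No two conflicting variables share a register.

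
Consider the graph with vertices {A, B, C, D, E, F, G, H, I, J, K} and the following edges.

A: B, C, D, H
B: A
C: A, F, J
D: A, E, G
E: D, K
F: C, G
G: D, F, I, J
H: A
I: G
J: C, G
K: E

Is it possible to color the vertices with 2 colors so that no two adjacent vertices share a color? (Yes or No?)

The cycle J-G-D-A-C-J has odd length 5, so it cannot be 2-colored; at least 3 colors are needed.
So 2 colors are not enough.

No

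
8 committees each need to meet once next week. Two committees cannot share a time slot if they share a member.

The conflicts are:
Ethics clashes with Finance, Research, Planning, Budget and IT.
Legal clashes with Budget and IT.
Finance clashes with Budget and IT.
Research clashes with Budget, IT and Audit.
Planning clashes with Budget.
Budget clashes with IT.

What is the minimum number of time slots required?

4

Ethics, Research, Budget, IT are mutually in conflict, so at least 4 time slots are needed.
Using 4 time slots: Ethics=3, Legal=3, Finance=4, Research=4, Planning=2, Budget=1, IT=2, Audit=1. Each listed conflict is separated.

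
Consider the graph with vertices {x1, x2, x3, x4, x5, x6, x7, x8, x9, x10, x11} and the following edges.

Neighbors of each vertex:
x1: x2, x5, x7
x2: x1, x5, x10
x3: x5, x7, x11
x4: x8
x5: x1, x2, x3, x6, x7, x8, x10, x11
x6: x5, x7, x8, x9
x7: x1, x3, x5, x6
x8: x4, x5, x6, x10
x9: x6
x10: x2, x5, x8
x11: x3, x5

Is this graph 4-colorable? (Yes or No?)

Yes

The chromatic number is 3. x5, x8, x10 are mutually adjacent, so at least 3 colors are needed.
3 colors suffice: color R → {x4, x5, x9}; color B → {x2, x7, x8, x11}; color G → {x1, x3, x6, x10}.
Since 4 ≥ 3, a proper 4-coloring certainly exists.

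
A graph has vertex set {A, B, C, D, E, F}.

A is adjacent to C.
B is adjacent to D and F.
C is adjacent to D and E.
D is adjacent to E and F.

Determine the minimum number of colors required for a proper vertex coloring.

B, D, F are pairwise adjacent, so at least 3 colors are needed.
3 colors suffice: color red → {A, D}; color blue → {B, C}; color green → {E, F}. Each edge has distinct colors on its endpoints.

3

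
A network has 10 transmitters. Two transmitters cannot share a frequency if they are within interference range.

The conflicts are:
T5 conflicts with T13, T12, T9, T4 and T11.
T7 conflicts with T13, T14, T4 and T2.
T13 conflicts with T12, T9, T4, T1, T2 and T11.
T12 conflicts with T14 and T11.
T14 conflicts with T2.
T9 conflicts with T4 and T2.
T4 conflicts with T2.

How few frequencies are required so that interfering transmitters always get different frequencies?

T5, T13, T12, T11 are mutually in conflict, so at least 4 frequencies are needed.
Using 4 frequencies: T5=3, T7=4, T13=1, T12=2, T14=1, T9=4, T4=2, T1=2, T2=3, T11=4. Every pair that conflicts lands in different frequencies.

4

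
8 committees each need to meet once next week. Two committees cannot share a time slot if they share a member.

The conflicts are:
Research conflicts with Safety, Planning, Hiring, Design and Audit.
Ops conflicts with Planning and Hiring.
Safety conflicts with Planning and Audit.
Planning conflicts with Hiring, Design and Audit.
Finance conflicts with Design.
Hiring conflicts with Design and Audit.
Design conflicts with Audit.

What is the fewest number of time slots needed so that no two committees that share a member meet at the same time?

5

Research, Planning, Hiring, Design, Audit pairwise conflict, so at least 5 time slots are needed.
A valid assignment using 5 time slots: Research=3, Ops=2, Safety=4, Planning=1, Finance=1, Hiring=5, Design=4, Audit=2. No two conflicting committees share a time slot.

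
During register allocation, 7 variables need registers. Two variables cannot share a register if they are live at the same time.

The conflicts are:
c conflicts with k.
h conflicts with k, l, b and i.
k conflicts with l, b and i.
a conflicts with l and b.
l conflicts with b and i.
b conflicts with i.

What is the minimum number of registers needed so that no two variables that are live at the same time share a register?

5

h, k, l, b, i pairwise conflict, so at least 5 registers are needed.
5 registers suffice: register 1 → {c, b}; register 2 → {l}; register 3 → {k, a}; register 4 → {h}; register 5 → {i}. Each listed conflict is separated.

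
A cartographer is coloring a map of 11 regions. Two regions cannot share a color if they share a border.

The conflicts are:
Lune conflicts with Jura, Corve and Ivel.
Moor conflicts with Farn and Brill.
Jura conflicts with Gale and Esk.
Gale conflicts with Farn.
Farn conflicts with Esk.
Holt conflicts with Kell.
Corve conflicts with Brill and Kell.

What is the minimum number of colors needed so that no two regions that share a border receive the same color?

The cycle Farn-Moor-Brill-Corve-Lune-Jura-Gale-Farn has odd length 7, so it cannot be 2-colored; at least 3 colors are needed.
A valid assignment using 3 colors: Lune=2, Moor=2, Jura=1, Gale=2, Farn=1, Holt=1, Esk=2, Corve=1, Brill=3, Ivel=1, Kell=2. Every pair that conflicts lands in different colors.

3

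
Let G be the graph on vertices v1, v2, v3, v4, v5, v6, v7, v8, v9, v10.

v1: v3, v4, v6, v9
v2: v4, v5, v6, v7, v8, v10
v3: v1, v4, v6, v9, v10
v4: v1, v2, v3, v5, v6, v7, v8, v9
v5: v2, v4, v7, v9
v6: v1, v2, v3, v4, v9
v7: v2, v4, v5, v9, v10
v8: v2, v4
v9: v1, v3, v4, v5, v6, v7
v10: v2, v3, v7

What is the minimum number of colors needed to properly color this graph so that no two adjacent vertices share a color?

5

v1, v3, v4, v6, v9 are pairwise adjacent (a clique of size 5), so at least 5 colors are needed.
A valid assignment using 5 colors: v1=5, v2=2, v3=3, v4=1, v5=4, v6=4, v7=3, v8=3, v9=2, v10=1. Every edge joins two different colors.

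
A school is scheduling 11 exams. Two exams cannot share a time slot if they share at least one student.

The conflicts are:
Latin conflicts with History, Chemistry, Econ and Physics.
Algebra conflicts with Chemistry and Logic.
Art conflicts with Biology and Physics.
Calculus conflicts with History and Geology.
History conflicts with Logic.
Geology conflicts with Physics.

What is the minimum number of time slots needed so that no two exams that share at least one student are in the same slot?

3

The cycle Calculus-Geology-Physics-Latin-History-Calculus has odd length 5, so it cannot be 2-colored; at least 3 time slots are needed.
3 time slots suffice: Latin=1, Algebra=3, Art=1, Calculus=1, History=2, Chemistry=2, Biology=2, Econ=2, Logic=1, Geology=3, Physics=2. No two conflicting exams share a time slot.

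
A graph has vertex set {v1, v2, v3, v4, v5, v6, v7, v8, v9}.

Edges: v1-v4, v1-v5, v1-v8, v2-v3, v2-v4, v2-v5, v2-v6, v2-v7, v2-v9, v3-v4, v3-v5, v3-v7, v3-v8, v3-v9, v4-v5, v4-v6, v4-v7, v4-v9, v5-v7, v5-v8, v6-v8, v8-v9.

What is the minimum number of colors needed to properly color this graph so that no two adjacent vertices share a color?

5

v2, v3, v4, v5, v7 form a clique, so at least 5 colors are needed.
5 colors suffice: v1=2, v2=4, v3=2, v4=1, v5=3, v6=2, v7=5, v8=1, v9=3. No two adjacent vertices share a color.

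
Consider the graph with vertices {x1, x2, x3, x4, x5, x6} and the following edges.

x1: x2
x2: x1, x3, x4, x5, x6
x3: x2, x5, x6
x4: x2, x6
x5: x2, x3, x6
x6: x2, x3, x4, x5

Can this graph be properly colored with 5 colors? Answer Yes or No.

The chromatic number is 4. x2, x3, x5, x6 form a clique, so at least 4 colors are needed.
4 colors suffice: color red → {x2}; color blue → {x1, x6}; color green → {x4, x5}; color yellow → {x3}.
Since 5 ≥ 4, a proper 5-coloring certainly exists.

Yes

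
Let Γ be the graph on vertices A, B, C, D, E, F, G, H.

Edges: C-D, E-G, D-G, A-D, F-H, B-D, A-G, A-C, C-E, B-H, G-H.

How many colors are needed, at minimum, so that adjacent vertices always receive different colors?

3

A, D, G are pairwise adjacent, so at least 3 colors are needed.
A valid assignment using 3 colors: A=3, B=1, C=1, D=2, E=2, F=1, G=1, H=2. Every edge joins two different colors.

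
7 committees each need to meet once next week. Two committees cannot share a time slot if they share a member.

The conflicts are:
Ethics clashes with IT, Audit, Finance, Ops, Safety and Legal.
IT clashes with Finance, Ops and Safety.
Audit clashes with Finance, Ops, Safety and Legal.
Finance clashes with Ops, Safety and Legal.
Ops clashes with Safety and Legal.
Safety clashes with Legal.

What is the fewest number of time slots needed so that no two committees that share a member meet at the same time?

6

Ethics, Audit, Finance, Ops, Safety, Legal all conflict with each other, so at least 6 time slots are needed.
6 time slots suffice: time slot 1 → {Ethics}; time slot 2 → {Safety}; time slot 3 → {Ops}; time slot 4 → {Finance}; time slot 5 → {IT, Legal}; time slot 6 → {Audit}. Each listed conflict is separated.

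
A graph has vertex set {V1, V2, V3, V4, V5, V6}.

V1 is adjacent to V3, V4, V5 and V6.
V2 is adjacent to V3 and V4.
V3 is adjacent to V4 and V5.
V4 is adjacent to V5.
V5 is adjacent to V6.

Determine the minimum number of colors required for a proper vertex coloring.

4

V1, V3, V4, V5 are mutually adjacent (a clique of size 4), so at least 4 colors are needed.
A valid assignment using 4 colors: V1=1, V2=1, V3=3, V4=2, V5=4, V6=2. Each edge has distinct colors on its endpoints.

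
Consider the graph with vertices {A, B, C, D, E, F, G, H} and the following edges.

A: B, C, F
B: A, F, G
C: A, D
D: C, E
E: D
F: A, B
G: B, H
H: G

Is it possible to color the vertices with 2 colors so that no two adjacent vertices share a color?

A, B, F form a triangle, so at least 3 colors are needed.
So 2 colors are not enough.

No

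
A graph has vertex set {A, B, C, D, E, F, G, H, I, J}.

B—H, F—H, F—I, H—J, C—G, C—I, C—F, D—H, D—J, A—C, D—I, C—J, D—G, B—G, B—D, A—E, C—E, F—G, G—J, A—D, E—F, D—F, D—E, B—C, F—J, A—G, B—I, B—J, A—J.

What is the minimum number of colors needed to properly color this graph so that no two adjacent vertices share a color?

4

A, C, G, J are pairwise adjacent (a clique of size 4), so at least 4 colors are needed.
4 colors suffice: color 1 → {C, D}; color 2 → {E, I, J}; color 3 → {A, B, F}; color 4 → {G, H}. No two adjacent vertices share a color.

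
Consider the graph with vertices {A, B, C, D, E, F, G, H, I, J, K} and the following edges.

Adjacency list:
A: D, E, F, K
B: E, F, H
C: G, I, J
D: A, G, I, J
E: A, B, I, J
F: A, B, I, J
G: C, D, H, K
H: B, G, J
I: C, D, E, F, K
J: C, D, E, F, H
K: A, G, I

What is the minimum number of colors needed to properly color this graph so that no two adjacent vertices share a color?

2

B and E are adjacent, so at least 2 colors are needed.
2 colors suffice: color red → {A, B, G, I, J}; color blue → {C, D, E, F, H, K}. Each edge has distinct colors on its endpoints.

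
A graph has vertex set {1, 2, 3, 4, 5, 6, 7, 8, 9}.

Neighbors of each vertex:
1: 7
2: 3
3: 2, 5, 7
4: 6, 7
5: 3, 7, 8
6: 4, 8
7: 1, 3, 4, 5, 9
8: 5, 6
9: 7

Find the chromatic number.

3

3, 5, 7 form a triangle, so at least 3 colors are needed.
3 colors suffice: color a → {2, 7, 8}; color b → {1, 4, 5, 9}; color c → {3, 6}. No two adjacent vertices share a color.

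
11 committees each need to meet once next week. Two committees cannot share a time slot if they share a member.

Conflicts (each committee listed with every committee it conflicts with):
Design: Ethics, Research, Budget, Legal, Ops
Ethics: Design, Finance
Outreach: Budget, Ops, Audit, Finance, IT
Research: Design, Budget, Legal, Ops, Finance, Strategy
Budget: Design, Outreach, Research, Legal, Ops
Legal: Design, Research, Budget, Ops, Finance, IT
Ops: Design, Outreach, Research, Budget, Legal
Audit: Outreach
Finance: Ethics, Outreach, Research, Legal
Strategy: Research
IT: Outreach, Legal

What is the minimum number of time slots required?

5

Design, Research, Budget, Legal, Ops pairwise conflict, so at least 5 time slots are needed.
5 time slots suffice: time slot 1 → {Ethics, Outreach, Legal, Strategy}; time slot 2 → {Research, Audit, IT}; time slot 3 → {Design, Finance}; time slot 4 → {Ops}; time slot 5 → {Budget}. Each listed conflict is separated.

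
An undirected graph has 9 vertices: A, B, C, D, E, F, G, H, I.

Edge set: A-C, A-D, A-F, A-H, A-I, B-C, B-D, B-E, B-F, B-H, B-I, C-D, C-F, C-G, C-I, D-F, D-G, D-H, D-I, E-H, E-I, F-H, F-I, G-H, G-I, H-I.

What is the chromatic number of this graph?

A, D, F, H, I are pairwise adjacent (a clique of size 5), so at least 5 colors are needed.
One proper 5-coloring: A=5, B=5, C=2, D=3, E=3, F=4, G=4, H=2, I=1. No two adjacent vertices share a color.

5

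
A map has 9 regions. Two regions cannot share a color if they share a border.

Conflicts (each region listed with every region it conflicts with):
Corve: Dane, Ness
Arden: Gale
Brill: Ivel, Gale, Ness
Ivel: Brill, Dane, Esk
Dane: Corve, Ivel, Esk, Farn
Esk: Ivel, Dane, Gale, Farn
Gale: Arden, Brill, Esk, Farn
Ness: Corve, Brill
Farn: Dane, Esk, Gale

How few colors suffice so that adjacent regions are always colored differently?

Ivel, Dane, Esk all conflict with each other, so at least 3 colors are needed.
A valid assignment using 3 colors: Corve=1, Arden=1, Brill=1, Ivel=3, Dane=2, Esk=1, Gale=2, Ness=2, Farn=3. No two conflicting regions share a color.

3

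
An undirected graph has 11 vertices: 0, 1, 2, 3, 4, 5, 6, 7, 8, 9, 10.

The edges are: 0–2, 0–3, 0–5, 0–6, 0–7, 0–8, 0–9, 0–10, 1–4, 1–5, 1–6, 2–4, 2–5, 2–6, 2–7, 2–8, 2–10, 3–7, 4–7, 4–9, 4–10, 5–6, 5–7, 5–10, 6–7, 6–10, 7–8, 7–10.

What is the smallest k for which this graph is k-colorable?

0, 2, 5, 6, 7, 10 are pairwise adjacent (a clique of size 6), so at least 6 colors are needed.
One proper 6-coloring: 0=b, 1=a, 2=c, 3=c, 4=b, 5=e, 6=f, 7=a, 8=d, 9=a, 10=d. Each edge has distinct colors on its endpoints.

6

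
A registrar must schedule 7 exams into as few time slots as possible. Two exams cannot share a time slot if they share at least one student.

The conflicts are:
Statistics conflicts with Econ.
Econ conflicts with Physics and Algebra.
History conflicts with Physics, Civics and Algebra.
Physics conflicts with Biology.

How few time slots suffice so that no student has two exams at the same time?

History and Physics conflict, so at least 2 time slots are needed.
2 time slots suffice: time slot 1 → {Statistics, Physics, Civics, Algebra}; time slot 2 → {Econ, History, Biology}. Each listed conflict is separated.

2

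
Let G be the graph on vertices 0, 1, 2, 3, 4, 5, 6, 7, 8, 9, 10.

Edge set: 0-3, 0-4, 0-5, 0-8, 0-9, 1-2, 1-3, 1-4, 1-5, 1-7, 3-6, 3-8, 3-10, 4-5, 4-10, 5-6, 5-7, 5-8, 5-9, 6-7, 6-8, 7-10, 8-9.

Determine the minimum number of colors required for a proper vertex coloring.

0, 5, 8, 9 are mutually adjacent (a clique of size 4), so at least 4 colors are needed.
4 colors suffice: color red → {2, 3, 5}; color blue → {0, 1, 6, 10}; color green → {4, 7, 8}; color yellow → {9}. Each edge has distinct colors on its endpoints.

4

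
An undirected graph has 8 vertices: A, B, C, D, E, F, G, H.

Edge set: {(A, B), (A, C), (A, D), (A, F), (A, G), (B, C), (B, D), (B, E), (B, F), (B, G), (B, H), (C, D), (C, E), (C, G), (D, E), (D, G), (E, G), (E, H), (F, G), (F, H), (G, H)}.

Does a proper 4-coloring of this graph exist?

B, C, D, E, G are pairwise adjacent (a clique of size 5), so at least 5 colors are needed.
So 4 colors are not enough.

No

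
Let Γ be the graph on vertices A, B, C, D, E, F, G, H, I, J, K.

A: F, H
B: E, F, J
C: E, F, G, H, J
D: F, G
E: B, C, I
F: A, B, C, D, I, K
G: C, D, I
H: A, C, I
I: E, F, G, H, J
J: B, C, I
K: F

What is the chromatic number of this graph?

F and I are adjacent, so at least 2 colors are needed.
2 colors suffice: color 1 → {E, F, G, H, J}; color 2 → {A, B, C, D, I, K}. Each edge has distinct colors on its endpoints.

2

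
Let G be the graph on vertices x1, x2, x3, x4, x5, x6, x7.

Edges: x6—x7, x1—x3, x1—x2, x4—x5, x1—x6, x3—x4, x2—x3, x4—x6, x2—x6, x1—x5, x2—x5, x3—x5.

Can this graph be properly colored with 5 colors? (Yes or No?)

The chromatic number is 4. x1, x2, x3, x5 are pairwise adjacent (a clique of size 4), so at least 4 colors are needed.
4 colors suffice: color 1 → {x2, x4, x7}; color 2 → {x5, x6}; color 3 → {x1}; color 4 → {x3}.
Since 5 ≥ 4, a proper 5-coloring certainly exists.

Yes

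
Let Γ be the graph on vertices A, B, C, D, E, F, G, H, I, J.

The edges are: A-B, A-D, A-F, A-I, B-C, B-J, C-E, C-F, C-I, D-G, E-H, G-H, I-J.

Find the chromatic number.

The cycle C-F-A-D-G-H-E-C has odd length 7, so it cannot be 2-colored; at least 3 colors are needed.
A valid assignment using 3 colors: A=red, B=blue, C=red, D=blue, E=blue, F=blue, G=green, H=red, I=blue, J=red. Each edge has distinct colors on its endpoints.

3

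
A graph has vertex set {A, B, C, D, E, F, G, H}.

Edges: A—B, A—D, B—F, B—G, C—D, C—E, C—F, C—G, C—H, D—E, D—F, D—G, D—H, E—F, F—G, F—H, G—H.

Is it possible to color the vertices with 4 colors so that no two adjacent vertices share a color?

C, D, F, G, H are pairwise adjacent (a clique of size 5), so at least 5 colors are needed.
So 4 colors are not enough.

No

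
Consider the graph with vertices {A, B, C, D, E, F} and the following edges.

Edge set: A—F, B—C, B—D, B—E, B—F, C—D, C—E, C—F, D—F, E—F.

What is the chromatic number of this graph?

B, C, D, F form a clique, so at least 4 colors are needed.
A valid assignment using 4 colors: A=2, B=2, C=3, D=4, E=4, F=1. No two adjacent vertices share a color.

4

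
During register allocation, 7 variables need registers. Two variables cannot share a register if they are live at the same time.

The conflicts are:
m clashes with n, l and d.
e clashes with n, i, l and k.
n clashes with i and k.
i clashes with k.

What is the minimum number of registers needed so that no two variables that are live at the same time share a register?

4

e, n, i, k all conflict with each other, so at least 4 registers are needed.
Using 4 registers: m=2, e=2, n=1, i=4, l=1, d=1, k=3. Every pair that conflicts lands in different registers.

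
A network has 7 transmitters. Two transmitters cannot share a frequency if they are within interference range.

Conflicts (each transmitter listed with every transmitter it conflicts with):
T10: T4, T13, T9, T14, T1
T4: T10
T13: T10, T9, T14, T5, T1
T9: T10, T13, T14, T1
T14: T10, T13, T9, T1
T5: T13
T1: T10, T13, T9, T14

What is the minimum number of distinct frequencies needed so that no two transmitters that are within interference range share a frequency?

T10, T13, T9, T14, T1 are mutually in conflict, so at least 5 frequencies are needed.
5 frequencies suffice: T10=1, T4=2, T13=2, T9=5, T14=4, T5=1, T1=3. Every pair that conflicts lands in different frequencies.

5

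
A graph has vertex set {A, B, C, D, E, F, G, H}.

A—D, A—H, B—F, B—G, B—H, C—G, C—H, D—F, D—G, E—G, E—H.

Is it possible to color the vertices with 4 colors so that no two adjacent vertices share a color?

Yes

The chromatic number is 3. The cycle D-G-B-H-A-D has odd length 5, so it cannot be 2-colored; at least 3 colors are needed.
3 colors suffice: color red → {F, G, H}; color blue → {B, C, D, E}; color green → {A}.
Since 4 ≥ 3, a proper 4-coloring certainly exists.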